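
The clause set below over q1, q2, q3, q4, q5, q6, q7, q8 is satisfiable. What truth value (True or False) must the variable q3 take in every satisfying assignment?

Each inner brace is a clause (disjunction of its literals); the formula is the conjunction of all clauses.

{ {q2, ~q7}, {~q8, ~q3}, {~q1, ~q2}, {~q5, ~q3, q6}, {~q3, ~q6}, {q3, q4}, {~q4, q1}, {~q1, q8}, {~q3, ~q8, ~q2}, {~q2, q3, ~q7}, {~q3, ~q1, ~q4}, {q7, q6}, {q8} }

Suppose q3 = 1.
(~q8) alone gives q8 = 0.
That conflicts with the unit clause (q8).
So every satisfying assignment has q3 = False.

False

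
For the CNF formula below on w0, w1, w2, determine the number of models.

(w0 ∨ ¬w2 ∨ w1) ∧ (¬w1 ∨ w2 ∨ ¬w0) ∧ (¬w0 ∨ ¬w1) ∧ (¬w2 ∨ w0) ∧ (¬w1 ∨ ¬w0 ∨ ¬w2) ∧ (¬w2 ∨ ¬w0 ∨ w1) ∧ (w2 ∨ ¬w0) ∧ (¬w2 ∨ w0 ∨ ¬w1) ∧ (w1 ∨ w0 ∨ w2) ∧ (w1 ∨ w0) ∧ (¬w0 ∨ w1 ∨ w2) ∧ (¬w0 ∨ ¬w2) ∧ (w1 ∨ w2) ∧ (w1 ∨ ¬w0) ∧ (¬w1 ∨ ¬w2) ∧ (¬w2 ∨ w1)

1

There are 2^3 = 8 truth assignments over (w0, w1, w2).
Check each against the 16 clauses (columns in the order w0, w1, w2):
  F F F  ✗ fails (w1 ∨ w0 ∨ w2)
  F F T  ✗ fails (w0 ∨ ¬w2 ∨ w1)
  F T F  ✓ satisfies all
  F T T  ✗ fails (¬w2 ∨ w0)
  T F F  ✗ fails (w2 ∨ ¬w0)
  T F T  ✗ fails (¬w2 ∨ ¬w0 ∨ w1)
  T T F  ✗ fails (¬w1 ∨ w2 ∨ ¬w0)
  T T T  ✗ fails (¬w0 ∨ ¬w1)
1 of the 8 rows is a model.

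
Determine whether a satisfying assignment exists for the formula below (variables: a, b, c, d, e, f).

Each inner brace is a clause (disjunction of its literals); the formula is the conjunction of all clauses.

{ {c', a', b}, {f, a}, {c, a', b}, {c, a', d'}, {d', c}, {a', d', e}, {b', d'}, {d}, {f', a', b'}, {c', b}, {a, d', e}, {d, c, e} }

Unsatisfiable

(d) alone gives d = 1.
(c) alone gives c = 1.
(b') alone gives b = 0.
Now (b) is unsatisfied and unit — conflict.
No assignment satisfies every clause.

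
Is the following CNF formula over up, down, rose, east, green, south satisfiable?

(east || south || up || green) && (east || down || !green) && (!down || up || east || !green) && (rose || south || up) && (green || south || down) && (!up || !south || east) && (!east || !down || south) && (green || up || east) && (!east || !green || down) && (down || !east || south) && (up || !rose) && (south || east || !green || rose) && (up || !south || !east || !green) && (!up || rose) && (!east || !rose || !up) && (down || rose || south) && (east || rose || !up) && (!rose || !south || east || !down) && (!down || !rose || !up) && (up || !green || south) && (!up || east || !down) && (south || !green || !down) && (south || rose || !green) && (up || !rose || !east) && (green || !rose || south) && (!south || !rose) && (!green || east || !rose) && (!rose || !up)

Satisfiable

Branch on up: set up = false.
(!rose) alone gives rose = false.
(south) alone gives south = true.
Branch on green: set green = false.
(east) alone gives east = true.
Every clause is now satisfied; down is unconstrained.
A satisfying assignment: up=false,  down=false,  rose=false,  east=true,  green=false,  south=true.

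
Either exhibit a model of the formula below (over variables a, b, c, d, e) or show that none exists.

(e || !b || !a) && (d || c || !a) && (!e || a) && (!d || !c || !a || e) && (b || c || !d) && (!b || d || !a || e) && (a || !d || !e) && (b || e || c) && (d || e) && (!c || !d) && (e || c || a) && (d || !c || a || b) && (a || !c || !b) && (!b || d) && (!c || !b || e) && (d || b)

a ↦ true, b ↦ true, c ↦ false, d ↦ true, e ↦ true

Suppose e = true.
From the singleton clause (a), a = true.
Suppose d = true.
From the singleton clause (!c), c = false.
From the singleton clause (b), b = true.
This assignment satisfies each clause.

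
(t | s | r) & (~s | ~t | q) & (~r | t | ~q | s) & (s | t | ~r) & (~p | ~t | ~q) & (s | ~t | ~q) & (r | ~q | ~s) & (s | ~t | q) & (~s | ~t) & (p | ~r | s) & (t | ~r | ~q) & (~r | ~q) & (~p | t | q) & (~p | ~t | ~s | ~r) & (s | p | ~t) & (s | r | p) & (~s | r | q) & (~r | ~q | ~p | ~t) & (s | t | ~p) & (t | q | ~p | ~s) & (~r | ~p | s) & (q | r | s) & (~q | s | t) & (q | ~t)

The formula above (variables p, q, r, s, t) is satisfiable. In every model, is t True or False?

Suppose t = 1.
From the singleton clause (~s), s = 0.
From the singleton clause (~q), q = 0.
But (q) is also a unit clause — contradiction.
So every satisfying assignment has t = False.

False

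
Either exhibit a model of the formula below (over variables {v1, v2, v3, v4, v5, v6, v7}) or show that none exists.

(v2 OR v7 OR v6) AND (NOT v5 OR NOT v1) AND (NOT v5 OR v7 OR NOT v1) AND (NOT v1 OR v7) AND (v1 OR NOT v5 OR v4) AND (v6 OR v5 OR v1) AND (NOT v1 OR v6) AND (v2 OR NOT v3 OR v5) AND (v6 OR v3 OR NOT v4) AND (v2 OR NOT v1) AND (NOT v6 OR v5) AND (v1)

The clause (v1) is unit, so v1 = true.
The clause (NOT v5) is unit, so v5 = false.
The clause (v7) is unit, so v7 = true.
The clause (v6) is unit, so v6 = true.
That conflicts with the unit clause (NOT v6).

UNSATISFIABLE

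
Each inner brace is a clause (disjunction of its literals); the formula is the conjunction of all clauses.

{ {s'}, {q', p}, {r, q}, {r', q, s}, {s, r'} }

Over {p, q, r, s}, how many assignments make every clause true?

There are 2^4 = 16 truth assignments over (p, q, r, s).
Split on q. With q = 1, the clauses containing q are satisfied and q' drops from the rest; 1 of the 2^3 = 8 assignments to the other variables satisfy what remains.
With q = 0, by the same count on the reduced clause set, 0 assignments work.
Total: 1 + 0 = 1.

1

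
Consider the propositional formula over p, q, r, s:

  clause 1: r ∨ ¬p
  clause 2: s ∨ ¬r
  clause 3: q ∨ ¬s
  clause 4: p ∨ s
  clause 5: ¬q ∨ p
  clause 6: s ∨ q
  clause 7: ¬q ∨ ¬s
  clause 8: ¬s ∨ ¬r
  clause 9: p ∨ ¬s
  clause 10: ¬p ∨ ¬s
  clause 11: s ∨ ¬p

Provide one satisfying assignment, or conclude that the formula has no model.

UNSATISFIABLE

Case r = True:
Unit clause (s) forces s = True.
But (¬s) is also a unit clause — contradiction.
That branch fails; take r = False instead.
Unit clause (¬p) forces p = False.
Unit clause (s) forces s = True.
But (¬s) is also a unit clause — contradiction.
Neither r = True nor r = False works.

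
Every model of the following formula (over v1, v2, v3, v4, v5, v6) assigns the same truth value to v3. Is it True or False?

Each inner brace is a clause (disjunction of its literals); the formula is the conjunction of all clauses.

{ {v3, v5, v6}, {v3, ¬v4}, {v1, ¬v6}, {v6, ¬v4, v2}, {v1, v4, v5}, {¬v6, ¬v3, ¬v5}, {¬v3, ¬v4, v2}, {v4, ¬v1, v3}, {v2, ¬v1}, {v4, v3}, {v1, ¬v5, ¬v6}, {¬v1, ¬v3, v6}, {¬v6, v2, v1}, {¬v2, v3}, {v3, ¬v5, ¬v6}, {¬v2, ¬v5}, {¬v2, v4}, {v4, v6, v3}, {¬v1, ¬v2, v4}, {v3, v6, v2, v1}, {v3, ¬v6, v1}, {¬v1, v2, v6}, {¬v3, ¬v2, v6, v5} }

True

Suppose v3 = False.
From the singleton clause (¬v4), v4 = False.
Now (v4) is unsatisfied and unit — conflict.
So every satisfying assignment has v3 = True.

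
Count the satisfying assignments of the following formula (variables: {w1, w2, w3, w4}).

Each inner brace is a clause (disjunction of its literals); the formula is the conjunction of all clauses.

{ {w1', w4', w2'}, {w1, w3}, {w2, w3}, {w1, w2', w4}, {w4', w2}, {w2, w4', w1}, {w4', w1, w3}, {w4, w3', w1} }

4

There are 2^4 = 16 truth assignments over (w1, w2, w3, w4).
Split on w4. With w4 = 1, the clauses containing w4 are satisfied and w4' drops from the rest; 1 of the 2^3 = 8 assignments to the other variables satisfy what remains.
With w4 = 0, by the same count on the reduced clause set, 3 assignments work.
(One model: w1=F, w2=T, w3=T, w4=T.)
Total: 1 + 3 = 4.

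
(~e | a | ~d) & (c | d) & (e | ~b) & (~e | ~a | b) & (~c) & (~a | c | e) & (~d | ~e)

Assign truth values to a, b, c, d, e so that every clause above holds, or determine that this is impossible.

a ↦ 0, b ↦ 0, c ↦ 0, d ↦ 1, e ↦ 0

From the singleton clause (~c), c = 0.
From the singleton clause (d), d = 1.
From the singleton clause (~e), e = 0.
From the singleton clause (~b), b = 0.
From the singleton clause (~a), a = 0.
Every clause now holds.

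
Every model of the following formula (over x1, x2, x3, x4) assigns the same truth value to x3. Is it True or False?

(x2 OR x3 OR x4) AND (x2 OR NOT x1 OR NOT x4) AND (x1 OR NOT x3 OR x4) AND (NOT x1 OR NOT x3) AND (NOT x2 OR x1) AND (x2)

False

Suppose x3 = true.
Unit clause (NOT x1) forces x1 = false.
Unit clause (x4) forces x4 = true.
Unit clause (NOT x2) forces x2 = false.
But (x2) is also a unit clause — contradiction.
So every satisfying assignment has x3 = False.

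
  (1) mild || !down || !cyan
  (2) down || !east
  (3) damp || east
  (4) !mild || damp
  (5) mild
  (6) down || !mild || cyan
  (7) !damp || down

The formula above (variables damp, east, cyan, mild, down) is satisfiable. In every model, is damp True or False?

True

Suppose damp = false.
The clause (east) is unit, so east = true.
The clause (down) is unit, so down = true.
The clause (!mild) is unit, so mild = false.
Now (mild) is unsatisfied and unit — conflict.
So every satisfying assignment has damp = True.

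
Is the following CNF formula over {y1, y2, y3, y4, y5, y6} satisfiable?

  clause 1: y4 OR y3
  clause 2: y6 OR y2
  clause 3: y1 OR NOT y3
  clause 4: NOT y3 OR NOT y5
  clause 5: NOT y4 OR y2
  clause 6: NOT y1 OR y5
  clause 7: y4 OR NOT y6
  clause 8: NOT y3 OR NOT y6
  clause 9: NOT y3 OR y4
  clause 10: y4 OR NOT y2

Try y4 = true.
The clause (y2) is unit, so y2 = true.
Try y1 = true.
The clause (y5) is unit, so y5 = true.
The clause (NOT y3) is unit, so y3 = false.
Every clause is now satisfied; y6 is unconstrained.
A satisfying assignment: y1 ↦ true; y2 ↦ true; y3 ↦ false; y4 ↦ true; y5 ↦ true; y6 ↦ true.

Yes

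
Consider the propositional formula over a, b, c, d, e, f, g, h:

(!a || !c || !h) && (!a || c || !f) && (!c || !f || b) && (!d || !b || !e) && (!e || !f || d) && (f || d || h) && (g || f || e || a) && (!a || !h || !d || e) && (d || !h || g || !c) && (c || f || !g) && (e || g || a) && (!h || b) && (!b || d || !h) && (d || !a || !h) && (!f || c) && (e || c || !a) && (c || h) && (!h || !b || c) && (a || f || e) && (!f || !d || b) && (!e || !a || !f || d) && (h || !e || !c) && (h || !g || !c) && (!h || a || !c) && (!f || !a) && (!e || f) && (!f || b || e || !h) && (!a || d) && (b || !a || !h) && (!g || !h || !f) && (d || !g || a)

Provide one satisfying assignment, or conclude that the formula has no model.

Case h = false:
Unit clause (c) forces c = true.
Unit clause (!e) forces e = false.
Unit clause (!g) forces g = false.
Unit clause (a) forces a = true.
Unit clause (!f) forces f = false.
Unit clause (d) forces d = true.
No clause remains; b is free.

a ↦ true,  b ↦ false,  c ↦ true,  d ↦ true,  e ↦ false,  f ↦ false,  g ↦ false,  h ↦ false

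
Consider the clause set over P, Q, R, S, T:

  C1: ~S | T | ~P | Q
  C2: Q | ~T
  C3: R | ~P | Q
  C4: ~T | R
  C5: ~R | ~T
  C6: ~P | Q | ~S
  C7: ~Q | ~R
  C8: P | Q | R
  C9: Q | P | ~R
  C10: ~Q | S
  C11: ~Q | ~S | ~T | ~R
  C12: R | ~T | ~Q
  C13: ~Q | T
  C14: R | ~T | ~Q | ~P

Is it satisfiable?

Satisfiable

Suppose Q = 0.
(~T) alone gives T = 0.
Suppose S = 0.
Suppose R = 1.
(P) alone gives P = 1.
Every clause now holds.
A satisfying assignment: P=1, Q=0, R=1, S=0, T=0.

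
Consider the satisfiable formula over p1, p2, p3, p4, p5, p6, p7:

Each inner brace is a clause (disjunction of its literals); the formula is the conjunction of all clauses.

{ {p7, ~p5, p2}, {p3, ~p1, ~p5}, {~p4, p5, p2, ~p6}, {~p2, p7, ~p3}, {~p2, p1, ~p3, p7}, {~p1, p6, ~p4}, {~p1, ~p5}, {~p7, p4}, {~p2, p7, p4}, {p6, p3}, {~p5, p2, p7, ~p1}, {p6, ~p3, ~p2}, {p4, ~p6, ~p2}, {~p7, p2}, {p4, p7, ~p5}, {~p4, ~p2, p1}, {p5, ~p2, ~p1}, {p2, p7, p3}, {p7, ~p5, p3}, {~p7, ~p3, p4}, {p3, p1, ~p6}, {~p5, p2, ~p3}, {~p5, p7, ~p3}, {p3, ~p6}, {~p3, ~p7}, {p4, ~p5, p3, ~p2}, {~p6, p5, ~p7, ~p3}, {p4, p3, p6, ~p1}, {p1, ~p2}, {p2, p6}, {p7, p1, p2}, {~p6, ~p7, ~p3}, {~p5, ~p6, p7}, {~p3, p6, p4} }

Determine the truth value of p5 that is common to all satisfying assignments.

False

Suppose p5 = 1.
From the singleton clause (~p1), p1 = 0.
From the singleton clause (~p2), p2 = 0.
From the singleton clause (p7), p7 = 1.
But (~p7) is also a unit clause — contradiction.
So every satisfying assignment has p5 = False.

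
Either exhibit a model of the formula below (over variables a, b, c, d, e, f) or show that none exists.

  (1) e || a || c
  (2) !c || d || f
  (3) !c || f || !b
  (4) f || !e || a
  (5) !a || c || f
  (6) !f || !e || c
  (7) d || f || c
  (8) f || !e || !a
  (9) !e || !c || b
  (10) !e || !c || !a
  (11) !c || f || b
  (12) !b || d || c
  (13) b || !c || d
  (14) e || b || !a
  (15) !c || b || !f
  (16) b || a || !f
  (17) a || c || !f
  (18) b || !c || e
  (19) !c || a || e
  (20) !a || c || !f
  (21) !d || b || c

Suppose e = false.
Suppose a = true.
From the singleton clause (b), b = true.
Suppose c = true.
From the singleton clause (f), f = true.
No clause remains; d is free.

a: true,  b: true,  c: true,  d: true,  e: false,  f: true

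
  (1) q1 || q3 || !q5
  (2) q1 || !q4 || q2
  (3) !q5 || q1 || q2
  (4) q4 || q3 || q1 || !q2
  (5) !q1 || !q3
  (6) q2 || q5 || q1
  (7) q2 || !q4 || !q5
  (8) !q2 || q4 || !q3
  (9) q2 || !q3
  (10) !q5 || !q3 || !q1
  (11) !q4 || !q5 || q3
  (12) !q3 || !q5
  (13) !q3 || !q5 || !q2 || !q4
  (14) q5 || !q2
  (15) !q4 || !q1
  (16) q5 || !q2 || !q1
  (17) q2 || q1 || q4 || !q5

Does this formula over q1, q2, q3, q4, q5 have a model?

Yes, satisfiable

Suppose q1 = true.
Unit clause (!q3) forces q3 = false.
Unit clause (!q4) forces q4 = false.
Suppose q5 = true.
All clauses hold; q2 can take either value.
A satisfying assignment: q1=true, q2=false, q3=false, q4=false, q5=true.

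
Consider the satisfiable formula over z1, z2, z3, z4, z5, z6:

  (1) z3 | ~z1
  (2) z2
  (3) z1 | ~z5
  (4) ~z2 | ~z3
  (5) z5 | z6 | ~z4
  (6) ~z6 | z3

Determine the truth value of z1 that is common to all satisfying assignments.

Suppose z1 = 1.
The clause (z3) is unit, so z3 = 1.
The clause (z2) is unit, so z2 = 1.
Now (~z2) is unsatisfied and unit — conflict.
So every satisfying assignment has z1 = False.

False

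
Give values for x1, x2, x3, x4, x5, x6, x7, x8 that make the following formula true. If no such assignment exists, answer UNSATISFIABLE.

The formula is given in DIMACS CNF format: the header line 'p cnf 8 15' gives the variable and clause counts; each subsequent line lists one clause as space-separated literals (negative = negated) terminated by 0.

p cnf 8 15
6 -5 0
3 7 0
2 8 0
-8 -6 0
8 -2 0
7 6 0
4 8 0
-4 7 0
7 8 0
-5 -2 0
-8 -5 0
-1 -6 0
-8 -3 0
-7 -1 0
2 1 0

x1: False,  x2: True,  x3: False,  x4: True,  x5: False,  x6: False,  x7: True,  x8: True

Branch on x6: set x6 = False.
Unit clause (¬x5) forces x5 = False.
Unit clause (x7) forces x7 = True.
Unit clause (¬x1) forces x1 = False.
Unit clause (x2) forces x2 = True.
Unit clause (x8) forces x8 = True.
Unit clause (¬x3) forces x3 = False.
All clauses hold; x4 can take either value.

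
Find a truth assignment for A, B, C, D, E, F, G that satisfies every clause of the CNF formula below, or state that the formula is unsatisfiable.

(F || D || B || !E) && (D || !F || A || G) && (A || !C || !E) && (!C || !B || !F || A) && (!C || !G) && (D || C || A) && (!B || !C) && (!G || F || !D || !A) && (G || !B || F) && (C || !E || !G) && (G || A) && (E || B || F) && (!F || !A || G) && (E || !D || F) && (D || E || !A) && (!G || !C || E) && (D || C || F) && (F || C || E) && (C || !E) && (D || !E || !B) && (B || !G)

Branch on C: set C = false.
From the singleton clause (!E), E = false.
From the singleton clause (F), F = true.
Branch on D: set D = true.
Branch on G: set G = true.
From the singleton clause (B), B = true.
All clauses hold; A can take either value.

A ↦ false,  B ↦ true,  C ↦ false,  D ↦ true,  E ↦ false,  F ↦ true,  G ↦ true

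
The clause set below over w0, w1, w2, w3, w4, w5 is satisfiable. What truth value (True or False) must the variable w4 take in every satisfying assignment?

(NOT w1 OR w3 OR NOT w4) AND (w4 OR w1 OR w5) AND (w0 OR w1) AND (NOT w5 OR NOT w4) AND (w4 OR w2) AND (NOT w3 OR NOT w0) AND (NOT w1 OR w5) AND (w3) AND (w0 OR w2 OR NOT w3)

Suppose w4 = true.
From the singleton clause (NOT w5), w5 = false.
From the singleton clause (NOT w1), w1 = false.
From the singleton clause (w0), w0 = true.
From the singleton clause (NOT w3), w3 = false.
Now (w3) is unsatisfied and unit — conflict.
So every satisfying assignment has w4 = False.

False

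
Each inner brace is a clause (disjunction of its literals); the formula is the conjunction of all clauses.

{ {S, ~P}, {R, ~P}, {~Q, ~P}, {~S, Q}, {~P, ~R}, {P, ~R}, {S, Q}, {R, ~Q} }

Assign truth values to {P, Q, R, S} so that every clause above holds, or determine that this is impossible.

UNSATISFIABLE

Branch on S: set S = 1.
Unit clause (Q) forces Q = 1.
Unit clause (~P) forces P = 0.
Unit clause (~R) forces R = 0.
Now (R) is unsatisfied and unit — conflict.
That branch fails; take S = 0 instead.
Unit clause (~P) forces P = 0.
Unit clause (~R) forces R = 0.
Unit clause (Q) forces Q = 1.
Now (~Q) is unsatisfied and unit — conflict.
Neither S = 1 nor S = 0 works.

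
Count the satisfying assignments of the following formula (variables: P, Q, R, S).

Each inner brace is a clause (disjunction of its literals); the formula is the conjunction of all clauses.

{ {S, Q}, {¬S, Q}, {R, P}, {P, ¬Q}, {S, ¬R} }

3

There are 2^4 = 16 truth assignments over (P, Q, R, S).
Check each against the 5 clauses (columns in the order P, Q, R, S):
  F F F F  ✗ fails (S ∨ Q)
  F F F T  ✗ fails (¬S ∨ Q)
  F F T F  ✗ fails (S ∨ Q)
  F F T T  ✗ fails (¬S ∨ Q)
  F T F F  ✗ fails (R ∨ P)
  F T F T  ✗ fails (R ∨ P)
  F T T F  ✗ fails (P ∨ ¬Q)
  F T T T  ✗ fails (P ∨ ¬Q)
  T F F F  ✗ fails (S ∨ Q)
  T F F T  ✗ fails (¬S ∨ Q)
  T F T F  ✗ fails (S ∨ Q)
  T F T T  ✗ fails (¬S ∨ Q)
  T T F F  ✓ satisfies all
  T T F T  ✓ satisfies all
  T T T F  ✗ fails (S ∨ ¬R)
  T T T T  ✓ satisfies all
3 of the 16 rows are models.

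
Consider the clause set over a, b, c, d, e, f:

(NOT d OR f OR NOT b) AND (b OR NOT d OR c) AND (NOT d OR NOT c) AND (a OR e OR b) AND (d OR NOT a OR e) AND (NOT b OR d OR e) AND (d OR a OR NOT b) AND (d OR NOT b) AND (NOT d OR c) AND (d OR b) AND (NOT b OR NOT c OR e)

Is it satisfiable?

No

Branch on d: set d = false.
The clause (NOT b) is unit, so b = false.
Now (b) is unsatisfied and unit — conflict.
So d must be the other value — set d = true.
The clause (NOT c) is unit, so c = false.
Now (c) is unsatisfied and unit — conflict.
Neither d = true nor d = false works.
No assignment satisfies every clause.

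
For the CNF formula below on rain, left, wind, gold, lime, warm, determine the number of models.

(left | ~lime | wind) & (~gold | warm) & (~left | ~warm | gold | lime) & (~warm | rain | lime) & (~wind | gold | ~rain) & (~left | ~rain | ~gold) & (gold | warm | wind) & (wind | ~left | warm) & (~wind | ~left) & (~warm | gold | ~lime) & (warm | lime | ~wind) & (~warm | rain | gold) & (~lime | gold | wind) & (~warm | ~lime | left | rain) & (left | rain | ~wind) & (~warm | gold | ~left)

There are 2^6 = 64 truth assignments over (rain, left, wind, gold, lime, warm).
Split on gold. With gold = 1, the clauses containing gold are satisfied and ~gold drops from the rest; 4 of the 2^5 = 32 assignments to the other variables satisfy what remains.
With gold = 0, by the same count on the reduced clause set, 1 assignment works.
Total: 4 + 1 = 5.

5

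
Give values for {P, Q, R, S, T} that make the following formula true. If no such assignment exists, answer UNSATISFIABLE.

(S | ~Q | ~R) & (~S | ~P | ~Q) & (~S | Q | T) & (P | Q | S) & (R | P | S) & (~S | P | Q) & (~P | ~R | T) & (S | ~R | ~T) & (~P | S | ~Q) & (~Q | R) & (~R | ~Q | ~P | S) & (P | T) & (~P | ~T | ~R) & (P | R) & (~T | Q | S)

P: 1, Q: 0, R: 0, S: 0, T: 0

Branch on Q: set Q = 0.
Branch on S: set S = 0.
The clause (P) is unit, so P = 1.
The clause (~T) is unit, so T = 0.
The clause (~R) is unit, so R = 0.
Every clause now holds.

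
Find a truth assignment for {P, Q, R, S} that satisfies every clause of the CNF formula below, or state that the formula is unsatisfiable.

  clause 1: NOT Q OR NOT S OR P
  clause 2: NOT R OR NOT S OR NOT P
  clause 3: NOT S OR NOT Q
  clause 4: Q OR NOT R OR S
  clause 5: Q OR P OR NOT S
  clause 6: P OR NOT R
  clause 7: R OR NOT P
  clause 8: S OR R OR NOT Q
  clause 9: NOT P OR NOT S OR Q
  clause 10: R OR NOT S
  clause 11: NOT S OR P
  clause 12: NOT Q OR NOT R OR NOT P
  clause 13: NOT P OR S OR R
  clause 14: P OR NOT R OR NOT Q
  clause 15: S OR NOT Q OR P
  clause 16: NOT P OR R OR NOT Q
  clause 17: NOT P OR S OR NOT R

P ↦ false, Q ↦ false, R ↦ false, S ↦ false

Try S = false.
Try Q = false.
The clause (NOT R) is unit, so R = false.
The clause (NOT P) is unit, so P = false.
All clauses are satisfied.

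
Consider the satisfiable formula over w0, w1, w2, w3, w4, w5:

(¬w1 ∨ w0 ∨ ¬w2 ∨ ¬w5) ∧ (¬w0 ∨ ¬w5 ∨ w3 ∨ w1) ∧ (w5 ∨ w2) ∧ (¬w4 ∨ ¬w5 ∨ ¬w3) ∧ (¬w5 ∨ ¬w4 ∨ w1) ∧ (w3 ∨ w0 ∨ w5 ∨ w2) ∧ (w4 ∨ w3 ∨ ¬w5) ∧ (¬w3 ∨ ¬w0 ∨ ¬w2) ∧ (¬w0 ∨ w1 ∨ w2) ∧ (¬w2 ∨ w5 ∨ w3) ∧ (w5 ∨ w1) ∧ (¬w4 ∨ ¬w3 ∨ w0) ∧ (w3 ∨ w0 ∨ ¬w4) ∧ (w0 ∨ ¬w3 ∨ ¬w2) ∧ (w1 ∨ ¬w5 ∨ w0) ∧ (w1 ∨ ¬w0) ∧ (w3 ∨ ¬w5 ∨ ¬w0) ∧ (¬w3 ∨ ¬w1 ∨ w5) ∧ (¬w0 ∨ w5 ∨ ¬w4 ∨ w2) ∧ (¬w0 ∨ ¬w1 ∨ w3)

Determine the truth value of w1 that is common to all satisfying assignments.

Suppose w1 = False.
The clause (w5) is unit, so w5 = True.
The clause (¬w4) is unit, so w4 = False.
The clause (w3) is unit, so w3 = True.
The clause (w0) is unit, so w0 = True.
That conflicts with the unit clause (¬w0).
So every satisfying assignment has w1 = True.

True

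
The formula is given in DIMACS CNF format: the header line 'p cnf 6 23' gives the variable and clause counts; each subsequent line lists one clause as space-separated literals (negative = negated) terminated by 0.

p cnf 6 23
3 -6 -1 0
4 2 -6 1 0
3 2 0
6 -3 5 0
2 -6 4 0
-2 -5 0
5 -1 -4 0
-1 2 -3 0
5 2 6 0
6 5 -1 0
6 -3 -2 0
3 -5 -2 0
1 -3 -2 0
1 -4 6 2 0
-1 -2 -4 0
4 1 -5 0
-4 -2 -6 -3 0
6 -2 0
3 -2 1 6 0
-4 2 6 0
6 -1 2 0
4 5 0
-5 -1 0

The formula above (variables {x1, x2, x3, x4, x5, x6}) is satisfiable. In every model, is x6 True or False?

Suppose x6 = False.
Unit clause (¬x2) forces x2 = False.
Unit clause (x3) forces x3 = True.
Unit clause (x5) forces x5 = True.
Unit clause (¬x1) forces x1 = False.
Unit clause (¬x4) forces x4 = False.
Now (x4) is unsatisfied and unit — conflict.
So every satisfying assignment has x6 = True.

True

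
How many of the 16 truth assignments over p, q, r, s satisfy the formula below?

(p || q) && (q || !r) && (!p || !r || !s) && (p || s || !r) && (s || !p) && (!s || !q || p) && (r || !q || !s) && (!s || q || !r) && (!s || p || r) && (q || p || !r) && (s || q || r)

There are 2^4 = 16 truth assignments over (p, q, r, s).
Split on p. With p = true, the clauses containing p are satisfied and !p drops from the rest; 1 of the 2^3 = 8 assignments to the other variables satisfy what remains.
With p = false, by the same count on the reduced clause set, 1 assignment works.
Total: 1 + 1 = 2.

2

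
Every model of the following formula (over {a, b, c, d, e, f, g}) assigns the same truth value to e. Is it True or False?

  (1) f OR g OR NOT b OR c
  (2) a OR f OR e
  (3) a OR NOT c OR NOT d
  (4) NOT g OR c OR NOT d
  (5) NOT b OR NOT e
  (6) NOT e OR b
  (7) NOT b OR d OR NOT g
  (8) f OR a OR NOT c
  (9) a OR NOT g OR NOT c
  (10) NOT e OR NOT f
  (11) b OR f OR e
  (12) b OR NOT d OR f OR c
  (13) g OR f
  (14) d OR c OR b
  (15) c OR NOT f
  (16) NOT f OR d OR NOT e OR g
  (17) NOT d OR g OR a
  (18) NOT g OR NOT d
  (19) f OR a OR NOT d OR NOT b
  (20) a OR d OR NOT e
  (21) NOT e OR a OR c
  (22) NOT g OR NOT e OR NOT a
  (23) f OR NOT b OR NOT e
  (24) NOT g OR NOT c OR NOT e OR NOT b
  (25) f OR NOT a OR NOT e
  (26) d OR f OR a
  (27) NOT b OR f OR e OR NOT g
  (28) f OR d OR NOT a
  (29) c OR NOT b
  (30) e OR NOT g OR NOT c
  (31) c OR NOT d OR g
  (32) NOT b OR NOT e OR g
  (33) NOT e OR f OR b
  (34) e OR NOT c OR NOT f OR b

False

Suppose e = true.
Unit clause (NOT b) forces b = false.
That conflicts with the unit clause (b).
So every satisfying assignment has e = False.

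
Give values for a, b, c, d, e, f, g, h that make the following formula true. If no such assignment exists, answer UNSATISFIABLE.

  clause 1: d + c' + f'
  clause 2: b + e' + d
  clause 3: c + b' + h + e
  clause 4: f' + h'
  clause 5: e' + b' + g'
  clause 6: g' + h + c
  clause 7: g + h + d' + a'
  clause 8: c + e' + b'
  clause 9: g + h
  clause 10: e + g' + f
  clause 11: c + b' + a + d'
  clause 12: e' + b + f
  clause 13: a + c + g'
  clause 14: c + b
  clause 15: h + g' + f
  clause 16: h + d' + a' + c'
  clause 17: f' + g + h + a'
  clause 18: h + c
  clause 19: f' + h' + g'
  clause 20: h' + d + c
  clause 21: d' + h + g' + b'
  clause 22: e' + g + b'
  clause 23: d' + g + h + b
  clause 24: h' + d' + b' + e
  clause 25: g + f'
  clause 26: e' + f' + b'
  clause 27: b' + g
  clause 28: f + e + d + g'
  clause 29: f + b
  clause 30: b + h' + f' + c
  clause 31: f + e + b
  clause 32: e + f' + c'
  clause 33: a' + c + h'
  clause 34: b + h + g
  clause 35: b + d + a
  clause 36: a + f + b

Case f = 1:
From the singleton clause (h'), h = 0.
From the singleton clause (g), g = 1.
From the singleton clause (c), c = 1.
From the singleton clause (d), d = 1.
From the singleton clause (a'), a = 0.
From the singleton clause (b'), b = 0.
From the singleton clause (e), e = 1.
Every clause now holds.

a: 0, b: 0, c: 1, d: 1, e: 1, f: 1, g: 1, h: 0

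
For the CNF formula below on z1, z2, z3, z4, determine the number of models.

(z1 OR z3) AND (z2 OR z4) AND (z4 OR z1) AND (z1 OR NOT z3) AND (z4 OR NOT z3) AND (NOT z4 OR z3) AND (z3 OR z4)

There are 2^4 = 16 truth assignments over (z1, z2, z3, z4).
Check each against the 7 clauses (columns in the order z1, z2, z3, z4):
  F F F F  ✗ fails (z1 OR z3)
  F F F T  ✗ fails (z1 OR z3)
  F F T F  ✗ fails (z2 OR z4)
  F F T T  ✗ fails (z1 OR NOT z3)
  F T F F  ✗ fails (z1 OR z3)
  F T F T  ✗ fails (z1 OR z3)
  F T T F  ✗ fails (z4 OR z1)
  F T T T  ✗ fails (z1 OR NOT z3)
  T F F F  ✗ fails (z2 OR z4)
  T F F T  ✗ fails (NOT z4 OR z3)
  T F T F  ✗ fails (z2 OR z4)
  T F T T  ✓ satisfies all
  T T F F  ✗ fails (z3 OR z4)
  T T F T  ✗ fails (NOT z4 OR z3)
  T T T F  ✗ fails (z4 OR NOT z3)
  T T T T  ✓ satisfies all
2 of the 16 rows are models.

2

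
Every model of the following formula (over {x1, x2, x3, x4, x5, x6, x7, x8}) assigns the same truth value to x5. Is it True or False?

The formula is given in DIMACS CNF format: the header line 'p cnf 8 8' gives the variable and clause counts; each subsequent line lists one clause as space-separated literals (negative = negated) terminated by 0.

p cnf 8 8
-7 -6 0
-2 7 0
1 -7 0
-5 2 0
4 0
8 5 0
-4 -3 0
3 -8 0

Suppose x5 = False.
Unit clause (x4) forces x4 = True.
Unit clause (x8) forces x8 = True.
Unit clause (¬x3) forces x3 = False.
Now (x3) is unsatisfied and unit — conflict.
So every satisfying assignment has x5 = True.

True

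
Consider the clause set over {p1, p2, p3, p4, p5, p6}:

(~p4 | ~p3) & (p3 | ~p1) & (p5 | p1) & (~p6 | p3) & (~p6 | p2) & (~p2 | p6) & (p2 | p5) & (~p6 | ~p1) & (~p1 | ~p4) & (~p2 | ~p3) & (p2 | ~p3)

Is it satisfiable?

Satisfiable

Suppose p4 = 0.
Suppose p3 = 0.
The clause (~p1) is unit, so p1 = 0.
The clause (p5) is unit, so p5 = 1.
The clause (~p6) is unit, so p6 = 0.
The clause (~p2) is unit, so p2 = 0.
Every clause now holds.
A satisfying assignment: p1: 0; p2: 0; p3: 0; p4: 0; p5: 1; p6: 0.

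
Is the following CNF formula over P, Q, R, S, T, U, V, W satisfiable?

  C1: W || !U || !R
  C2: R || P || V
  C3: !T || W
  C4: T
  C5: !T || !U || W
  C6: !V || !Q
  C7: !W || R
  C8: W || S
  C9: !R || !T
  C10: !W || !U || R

No, unsatisfiable

Unit clause (T) forces T = true.
Unit clause (W) forces W = true.
Unit clause (R) forces R = true.
Now (!R) is unsatisfied and unit — conflict.
No assignment satisfies every clause.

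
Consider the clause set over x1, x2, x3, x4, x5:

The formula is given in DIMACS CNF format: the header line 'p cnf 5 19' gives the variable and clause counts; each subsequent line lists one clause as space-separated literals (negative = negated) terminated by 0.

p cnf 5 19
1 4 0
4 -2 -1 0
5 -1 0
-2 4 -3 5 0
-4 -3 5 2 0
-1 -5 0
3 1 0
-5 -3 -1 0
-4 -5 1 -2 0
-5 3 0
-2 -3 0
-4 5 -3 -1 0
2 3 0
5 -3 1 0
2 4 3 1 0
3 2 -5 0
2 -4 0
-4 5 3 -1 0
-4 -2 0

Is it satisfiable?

Suppose x1 = True.
(x5) alone gives x5 = True.
But (¬x5) is also a unit clause — contradiction.
Backtrack on x1: now try x1 = False.
(x4) alone gives x4 = True.
(x3) alone gives x3 = True.
(¬x2) alone gives x2 = False.
But (x2) is also a unit clause — contradiction.
Neither x1 = True nor x1 = False works.
No assignment satisfies every clause.

Unsatisfiable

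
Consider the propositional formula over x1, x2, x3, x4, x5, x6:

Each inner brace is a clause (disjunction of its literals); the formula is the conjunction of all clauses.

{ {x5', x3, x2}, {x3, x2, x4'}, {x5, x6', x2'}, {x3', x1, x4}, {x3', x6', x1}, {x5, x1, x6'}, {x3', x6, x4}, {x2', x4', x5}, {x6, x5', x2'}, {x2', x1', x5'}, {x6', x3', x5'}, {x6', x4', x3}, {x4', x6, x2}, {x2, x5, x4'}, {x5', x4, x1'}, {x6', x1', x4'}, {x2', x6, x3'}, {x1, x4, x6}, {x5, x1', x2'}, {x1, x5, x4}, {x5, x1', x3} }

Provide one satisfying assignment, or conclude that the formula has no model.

Suppose x5 = 0.
Suppose x6 = 1.
(x2') alone gives x2 = 0.
(x1) alone gives x1 = 1.
(x4') alone gives x4 = 0.
(x3) alone gives x3 = 1.
Every clause now holds.

x1 ↦ 1,  x2 ↦ 0,  x3 ↦ 1,  x4 ↦ 0,  x5 ↦ 0,  x6 ↦ 1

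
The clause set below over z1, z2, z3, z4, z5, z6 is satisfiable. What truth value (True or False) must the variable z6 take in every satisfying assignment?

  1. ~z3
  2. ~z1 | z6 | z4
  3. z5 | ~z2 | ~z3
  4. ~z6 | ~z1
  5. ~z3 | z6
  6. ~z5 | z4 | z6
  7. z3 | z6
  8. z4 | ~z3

True

Suppose z6 = 0.
(~z3) alone gives z3 = 0.
That conflicts with the unit clause (z3).
So every satisfying assignment has z6 = True.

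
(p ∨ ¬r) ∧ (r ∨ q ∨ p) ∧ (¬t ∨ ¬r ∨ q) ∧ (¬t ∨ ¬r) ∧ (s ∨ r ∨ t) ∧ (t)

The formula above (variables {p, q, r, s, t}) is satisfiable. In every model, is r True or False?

Suppose r = True.
The clause (p) is unit, so p = True.
The clause (¬t) is unit, so t = False.
That conflicts with the unit clause (t).
So every satisfying assignment has r = False.

False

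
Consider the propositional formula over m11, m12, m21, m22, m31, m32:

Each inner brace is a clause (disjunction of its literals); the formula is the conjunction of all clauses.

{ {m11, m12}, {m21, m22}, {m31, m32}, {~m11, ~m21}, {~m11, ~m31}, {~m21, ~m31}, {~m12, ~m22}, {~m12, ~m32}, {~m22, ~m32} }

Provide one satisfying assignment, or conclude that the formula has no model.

UNSATISFIABLE

Suppose m11 = 1.
The clause (~m21) is unit, so m21 = 0.
The clause (m22) is unit, so m22 = 1.
The clause (~m31) is unit, so m31 = 0.
The clause (m32) is unit, so m32 = 1.
That conflicts with the unit clause (~m32).
So m11 must be the other value — set m11 = 0.
The clause (m12) is unit, so m12 = 1.
The clause (~m22) is unit, so m22 = 0.
The clause (m21) is unit, so m21 = 1.
The clause (~m31) is unit, so m31 = 0.
The clause (m32) is unit, so m32 = 1.
That conflicts with the unit clause (~m32).
Neither m11 = 1 nor m11 = 0 works.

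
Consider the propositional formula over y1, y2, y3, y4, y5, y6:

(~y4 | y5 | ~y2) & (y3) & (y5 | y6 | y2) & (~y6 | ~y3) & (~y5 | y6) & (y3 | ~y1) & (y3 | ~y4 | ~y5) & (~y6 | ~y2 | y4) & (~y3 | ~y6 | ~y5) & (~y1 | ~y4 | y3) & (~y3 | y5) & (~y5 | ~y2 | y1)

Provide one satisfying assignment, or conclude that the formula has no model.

(y3) alone gives y3 = 1.
(~y6) alone gives y6 = 0.
(~y5) alone gives y5 = 0.
That conflicts with the unit clause (y5).

UNSATISFIABLE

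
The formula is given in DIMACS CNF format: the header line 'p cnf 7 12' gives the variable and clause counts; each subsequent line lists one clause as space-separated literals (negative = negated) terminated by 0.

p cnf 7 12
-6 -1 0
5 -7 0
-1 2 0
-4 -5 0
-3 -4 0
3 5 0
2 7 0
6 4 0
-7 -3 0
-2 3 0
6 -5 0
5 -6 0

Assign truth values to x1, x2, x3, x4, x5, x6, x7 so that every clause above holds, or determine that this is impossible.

x1 ↦ False,  x2 ↦ True,  x3 ↦ True,  x4 ↦ False,  x5 ↦ True,  x6 ↦ True,  x7 ↦ False

Suppose x6 = True.
(¬x1) alone gives x1 = False.
(x5) alone gives x5 = True.
(¬x4) alone gives x4 = False.
Suppose x2 = True.
(x3) alone gives x3 = True.
(¬x7) alone gives x7 = False.
Every clause now holds.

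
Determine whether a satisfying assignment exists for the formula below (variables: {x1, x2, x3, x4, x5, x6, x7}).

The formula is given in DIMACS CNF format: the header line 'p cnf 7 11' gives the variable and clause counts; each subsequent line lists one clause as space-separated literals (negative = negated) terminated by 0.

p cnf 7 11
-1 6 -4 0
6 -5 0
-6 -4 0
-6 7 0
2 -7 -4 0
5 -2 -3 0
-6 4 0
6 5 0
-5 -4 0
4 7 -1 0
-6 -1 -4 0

Suppose x6 = True.
(¬x4) alone gives x4 = False.
That conflicts with the unit clause (x4).
That branch fails; take x6 = False instead.
(¬x5) alone gives x5 = False.
That conflicts with the unit clause (x5).
Both values of x6 lead to a conflict.
No assignment satisfies every clause.

No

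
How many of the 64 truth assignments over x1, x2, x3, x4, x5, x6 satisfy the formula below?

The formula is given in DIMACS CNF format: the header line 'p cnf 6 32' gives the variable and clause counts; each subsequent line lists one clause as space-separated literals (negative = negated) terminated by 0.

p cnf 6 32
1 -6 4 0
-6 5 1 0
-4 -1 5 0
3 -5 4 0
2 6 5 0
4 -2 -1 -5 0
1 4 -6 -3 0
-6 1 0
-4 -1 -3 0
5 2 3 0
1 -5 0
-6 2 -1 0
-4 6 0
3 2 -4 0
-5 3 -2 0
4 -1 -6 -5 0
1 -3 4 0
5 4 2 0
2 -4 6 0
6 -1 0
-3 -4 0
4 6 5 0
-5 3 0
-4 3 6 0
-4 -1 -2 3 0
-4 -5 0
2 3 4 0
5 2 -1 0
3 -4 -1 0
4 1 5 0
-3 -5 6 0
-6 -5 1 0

There are 2^6 = 64 truth assignments over (x1, x2, x3, x4, x5, x6).
Split on x3. With x3 = True, the clauses containing x3 are satisfied and ¬x3 drops from the rest; 1 of the 2^5 = 32 assignments to the other variables satisfy what remains.
With x3 = False, by the same count on the reduced clause set, 1 assignment works.
Total: 1 + 1 = 2.

2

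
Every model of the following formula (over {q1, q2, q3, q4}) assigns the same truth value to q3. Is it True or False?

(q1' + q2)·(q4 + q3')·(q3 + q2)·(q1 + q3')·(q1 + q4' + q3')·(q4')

False

Suppose q3 = 1.
The clause (q4) is unit, so q4 = 1.
That conflicts with the unit clause (q4').
So every satisfying assignment has q3 = False.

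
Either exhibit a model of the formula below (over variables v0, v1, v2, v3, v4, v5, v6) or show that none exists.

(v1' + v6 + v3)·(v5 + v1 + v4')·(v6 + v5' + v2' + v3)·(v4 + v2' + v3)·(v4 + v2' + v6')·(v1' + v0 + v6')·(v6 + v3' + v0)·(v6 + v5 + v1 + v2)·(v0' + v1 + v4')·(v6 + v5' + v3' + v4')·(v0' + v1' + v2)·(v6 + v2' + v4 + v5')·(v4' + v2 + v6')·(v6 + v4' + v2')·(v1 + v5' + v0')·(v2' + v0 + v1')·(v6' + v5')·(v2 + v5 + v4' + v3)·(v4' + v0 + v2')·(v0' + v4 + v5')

Try v6 = 0.
Try v1 = 0.
Try v5 = 1.
From the singleton clause (v0'), v0 = 0.
From the singleton clause (v3'), v3 = 0.
From the singleton clause (v2'), v2 = 0.
No clause remains; v4 is free.

v0 ↦ 0, v1 ↦ 0, v2 ↦ 0, v3 ↦ 0, v4 ↦ 0, v5 ↦ 1, v6 ↦ 0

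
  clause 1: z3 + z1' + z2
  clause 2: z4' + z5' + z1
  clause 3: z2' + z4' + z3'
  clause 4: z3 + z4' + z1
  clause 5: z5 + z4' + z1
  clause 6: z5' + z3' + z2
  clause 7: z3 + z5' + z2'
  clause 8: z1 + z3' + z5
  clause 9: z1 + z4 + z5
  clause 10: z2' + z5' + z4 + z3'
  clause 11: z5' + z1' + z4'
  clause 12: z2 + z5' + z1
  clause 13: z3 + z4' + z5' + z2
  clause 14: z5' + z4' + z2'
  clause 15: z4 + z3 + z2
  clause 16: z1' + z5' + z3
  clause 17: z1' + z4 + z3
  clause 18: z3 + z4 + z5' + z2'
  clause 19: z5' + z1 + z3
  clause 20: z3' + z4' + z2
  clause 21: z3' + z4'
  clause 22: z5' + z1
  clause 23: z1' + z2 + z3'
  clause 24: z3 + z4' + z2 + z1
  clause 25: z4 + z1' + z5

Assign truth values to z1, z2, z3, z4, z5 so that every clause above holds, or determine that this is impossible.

z1 ↦ 1,  z2 ↦ 1,  z3 ↦ 0,  z4 ↦ 1,  z5 ↦ 0

Branch on z3: set z3 = 0.
Branch on z1: set z1 = 1.
From the singleton clause (z2), z2 = 1.
From the singleton clause (z5'), z5 = 0.
From the singleton clause (z4), z4 = 1.
This assignment satisfies each clause.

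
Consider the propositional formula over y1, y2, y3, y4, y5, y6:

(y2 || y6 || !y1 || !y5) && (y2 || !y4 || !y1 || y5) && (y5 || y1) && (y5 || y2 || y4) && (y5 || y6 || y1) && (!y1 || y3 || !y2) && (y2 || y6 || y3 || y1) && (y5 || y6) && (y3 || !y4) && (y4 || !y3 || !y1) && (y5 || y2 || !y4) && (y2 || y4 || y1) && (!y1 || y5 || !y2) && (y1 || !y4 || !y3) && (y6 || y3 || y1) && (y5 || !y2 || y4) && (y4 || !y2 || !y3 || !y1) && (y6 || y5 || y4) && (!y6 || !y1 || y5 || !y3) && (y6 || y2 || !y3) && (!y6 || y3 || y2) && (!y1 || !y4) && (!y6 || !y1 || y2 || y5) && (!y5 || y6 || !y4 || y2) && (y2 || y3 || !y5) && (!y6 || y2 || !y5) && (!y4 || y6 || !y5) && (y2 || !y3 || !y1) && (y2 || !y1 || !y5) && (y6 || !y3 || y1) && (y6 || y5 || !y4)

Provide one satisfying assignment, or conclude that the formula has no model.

y1=false,  y2=true,  y3=true,  y4=false,  y5=true,  y6=true

Suppose y5 = true.
Suppose y3 = true.
Suppose y4 = false.
The clause (!y1) is unit, so y1 = false.
The clause (y2) is unit, so y2 = true.
The clause (y6) is unit, so y6 = true.
This assignment satisfies each clause.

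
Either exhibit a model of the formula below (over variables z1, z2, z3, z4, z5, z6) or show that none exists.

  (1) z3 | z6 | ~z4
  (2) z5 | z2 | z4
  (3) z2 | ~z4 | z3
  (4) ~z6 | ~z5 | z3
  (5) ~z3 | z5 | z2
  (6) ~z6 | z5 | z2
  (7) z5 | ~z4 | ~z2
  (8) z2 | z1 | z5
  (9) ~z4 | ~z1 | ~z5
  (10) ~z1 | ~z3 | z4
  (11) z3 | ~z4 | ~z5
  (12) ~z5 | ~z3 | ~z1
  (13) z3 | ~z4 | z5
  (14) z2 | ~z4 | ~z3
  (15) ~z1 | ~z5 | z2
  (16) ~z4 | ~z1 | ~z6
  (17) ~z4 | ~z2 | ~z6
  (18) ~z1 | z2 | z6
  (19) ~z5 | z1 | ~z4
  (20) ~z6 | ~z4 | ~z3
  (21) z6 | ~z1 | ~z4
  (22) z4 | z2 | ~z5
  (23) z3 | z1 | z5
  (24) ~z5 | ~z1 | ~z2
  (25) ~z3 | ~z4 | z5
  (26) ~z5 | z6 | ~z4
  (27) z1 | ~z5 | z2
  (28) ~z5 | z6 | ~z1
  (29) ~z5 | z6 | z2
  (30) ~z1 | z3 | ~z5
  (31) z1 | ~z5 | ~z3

Case z3 = 0:
Case z6 = 1:
Unit clause (~z5) forces z5 = 0.
Unit clause (z2) forces z2 = 1.
Unit clause (~z4) forces z4 = 0.
Unit clause (z1) forces z1 = 1.
All clauses are satisfied.

z1: 1, z2: 1, z3: 0, z4: 0, z5: 0, z6: 1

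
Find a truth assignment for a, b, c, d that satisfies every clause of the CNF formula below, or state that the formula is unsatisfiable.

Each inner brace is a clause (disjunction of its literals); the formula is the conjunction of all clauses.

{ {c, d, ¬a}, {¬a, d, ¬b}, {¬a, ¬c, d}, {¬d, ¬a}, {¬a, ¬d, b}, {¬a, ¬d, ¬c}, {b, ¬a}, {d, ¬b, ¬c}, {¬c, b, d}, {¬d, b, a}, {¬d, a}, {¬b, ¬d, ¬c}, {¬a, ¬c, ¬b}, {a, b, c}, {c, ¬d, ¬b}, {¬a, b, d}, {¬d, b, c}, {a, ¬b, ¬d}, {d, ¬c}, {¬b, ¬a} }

a=False,  b=True,  c=False,  d=False

Case d = False:
The clause (¬c) is unit, so c = False.
The clause (¬a) is unit, so a = False.
The clause (b) is unit, so b = True.
Every clause now holds.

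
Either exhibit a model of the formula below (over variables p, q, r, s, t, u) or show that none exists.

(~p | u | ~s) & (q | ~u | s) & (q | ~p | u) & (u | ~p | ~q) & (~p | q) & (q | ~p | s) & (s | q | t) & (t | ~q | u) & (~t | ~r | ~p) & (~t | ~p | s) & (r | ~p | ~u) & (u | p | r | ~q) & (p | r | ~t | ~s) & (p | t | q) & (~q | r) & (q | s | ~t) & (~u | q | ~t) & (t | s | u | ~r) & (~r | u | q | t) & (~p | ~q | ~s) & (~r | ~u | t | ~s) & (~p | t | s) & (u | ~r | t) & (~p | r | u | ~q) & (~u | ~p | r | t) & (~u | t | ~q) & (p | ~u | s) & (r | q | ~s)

p=0,  q=0,  r=1,  s=1,  t=1,  u=0

Try p = 0.
Try t = 1.
Try r = 1.
Try q = 0.
(s) alone gives s = 1.
(~u) alone gives u = 0.
Every clause now holds.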